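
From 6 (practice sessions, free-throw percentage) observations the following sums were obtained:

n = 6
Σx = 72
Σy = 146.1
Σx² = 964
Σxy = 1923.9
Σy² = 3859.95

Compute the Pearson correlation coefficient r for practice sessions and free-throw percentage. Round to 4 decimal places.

0.9816

Sxx = Σx² − (Σx)²/n = 964 − 864 = 100
Sxy = Σxy − (Σx)(Σy)/n = 1923.9 − 1753.2 = 170.7
Syy = Σy² − (Σy)²/n = 3859.95 − 3557.535 = 302.415
r = Sxy/√(Sxx·Syy) = 170.7/√(30241.5) = 170.7/173.900834 = 0.981594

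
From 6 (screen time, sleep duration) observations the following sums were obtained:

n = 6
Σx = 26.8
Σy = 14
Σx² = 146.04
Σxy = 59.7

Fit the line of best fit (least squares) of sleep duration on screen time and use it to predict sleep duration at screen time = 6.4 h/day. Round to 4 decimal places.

2.1253

Sxx = Σx² − (Σx)²/n = 146.04 − 119.706667 = 26.333333
Sxy = Σxy − (Σx)(Σy)/n = 59.7 − 62.533333 = -2.833333
b = Sxy/Sxx = -2.833333/26.333333 = -0.107595
a = ȳ − b·x̄ = 2.333333 − (-0.107595)·4.466667 = 2.813924
ŷ(6.4) = a + b·6.4 = 2.813924 + (-0.107595)·6.4 = 2.125316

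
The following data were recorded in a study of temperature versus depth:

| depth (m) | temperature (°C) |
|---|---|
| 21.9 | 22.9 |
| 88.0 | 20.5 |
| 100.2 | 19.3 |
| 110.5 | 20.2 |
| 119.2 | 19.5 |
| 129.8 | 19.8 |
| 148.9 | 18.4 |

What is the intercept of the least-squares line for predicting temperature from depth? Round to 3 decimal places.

n = 7, Σx = 718.5, Σy = 140.6, Σxy = 14105.67, Σx² = 83701.79
Sxx = Σx² − (Σx)²/n = 83701.79 − 73748.892857 = 9952.897143
Sxy = Σxy − (Σx)(Σy)/n = 14105.67 − 14431.585714 = -325.915714
b = Sxy/Sxx = -325.915714/9952.897143 = -0.032746
a = ȳ − b·x̄ = 20.085714 − (-0.032746)·102.642857 = 23.446838

23.447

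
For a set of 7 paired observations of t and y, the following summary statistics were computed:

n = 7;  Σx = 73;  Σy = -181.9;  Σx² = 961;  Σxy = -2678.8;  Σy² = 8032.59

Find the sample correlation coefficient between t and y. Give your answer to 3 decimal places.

-0.962

Sxx = Σx² − (Σx)²/n = 961 − 761.285714 = 199.714286
Sxy = Σxy − (Σx)(Σy)/n = -2678.8 − (-1896.957143) = -781.842857
Syy = Σy² − (Σy)²/n = 8032.59 − 4726.801429 = 3305.788571
r = Sxy/√(Sxx·Syy) = -781.842857/√(660213.203265) = -781.842857/812.535047 = -0.962227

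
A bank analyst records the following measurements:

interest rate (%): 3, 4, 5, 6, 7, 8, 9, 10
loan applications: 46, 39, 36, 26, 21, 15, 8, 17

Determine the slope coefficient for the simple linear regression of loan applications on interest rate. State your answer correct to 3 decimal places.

n = 8, Σx = 52, Σy = 208, Σxy = 1139, Σx² = 380
Sxx = Σx² − (Σx)²/n = 380 − 338 = 42
Sxy = Σxy − (Σx)(Σy)/n = 1139 − 1352 = -213
b = Sxy/Sxx = -213/42 = -5.071429

-5.071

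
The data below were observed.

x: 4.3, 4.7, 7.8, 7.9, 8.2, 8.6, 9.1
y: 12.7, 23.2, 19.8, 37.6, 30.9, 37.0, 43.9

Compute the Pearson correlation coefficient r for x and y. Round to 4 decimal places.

n = 7, Σx = 50.6, Σy = 205.1, Σxy = 1586.2, Σx² = 387.84, Σy² = 6756.35
Sxx = Σx² − (Σx)²/n = 387.84 − 365.765714 = 22.074286
Sxy = Σxy − (Σx)(Σy)/n = 1586.2 − 1482.58 = 103.62
Syy = Σy² − (Σy)²/n = 6756.35 − 6009.43 = 746.92
r = Sxy/√(Sxx·Syy) = 103.62/√(16487.725486) = 103.62/128.404538 = 0.806981

0.8070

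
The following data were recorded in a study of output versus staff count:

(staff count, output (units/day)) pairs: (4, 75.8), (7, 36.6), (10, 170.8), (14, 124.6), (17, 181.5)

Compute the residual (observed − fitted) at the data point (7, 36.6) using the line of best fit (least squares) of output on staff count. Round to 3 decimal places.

-51.103

n = 5, Σx = 52, Σy = 589.3, Σxy = 7097.3, Σx² = 650
Sxx = Σx² − (Σx)²/n = 650 − 540.8 = 109.2
Sxy = Σxy − (Σx)(Σy)/n = 7097.3 − 6128.72 = 968.58
b = Sxy/Sxx = 968.58/109.2 = 8.869780
a = ȳ − b·x̄ = 117.86 − 8.869780·10.4 = 25.614286
ŷ(7) = 25.614286 + 8.869780·7 = 87.702747
residual = y − ŷ = 36.6 − 87.702747 = -51.102747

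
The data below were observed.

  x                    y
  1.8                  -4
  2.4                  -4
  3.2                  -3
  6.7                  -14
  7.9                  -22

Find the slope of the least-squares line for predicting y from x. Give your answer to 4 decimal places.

n = 5, Σx = 22, Σy = -47, Σxy = -294, Σx² = 126.54
Sxx = Σx² − (Σx)²/n = 126.54 − 96.8 = 29.74
Sxy = Σxy − (Σx)(Σy)/n = -294 − (-206.8) = -87.2
b = Sxy/Sxx = -87.2/29.74 = -2.932078

-2.9321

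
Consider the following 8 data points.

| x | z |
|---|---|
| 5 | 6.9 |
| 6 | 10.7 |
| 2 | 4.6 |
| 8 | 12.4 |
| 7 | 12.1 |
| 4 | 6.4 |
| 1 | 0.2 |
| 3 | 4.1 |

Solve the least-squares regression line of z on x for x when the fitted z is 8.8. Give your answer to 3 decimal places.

5.453

n = 8, Σx = 36, Σy = 57.4, Σxy = 329.9, Σx² = 204
Sxx = Σx² − (Σx)²/n = 204 − 162 = 42
Sxy = Σxy − (Σx)(Σy)/n = 329.9 − 258.3 = 71.6
b = Sxy/Sxx = 71.6/42 = 1.704762
a = ȳ − b·x̄ = 7.175 − 1.704762·4.5 = -0.496429
Set a + b·x = 8.8: x = (8.8 − (-0.496429)) / 1.704762 = 5.453212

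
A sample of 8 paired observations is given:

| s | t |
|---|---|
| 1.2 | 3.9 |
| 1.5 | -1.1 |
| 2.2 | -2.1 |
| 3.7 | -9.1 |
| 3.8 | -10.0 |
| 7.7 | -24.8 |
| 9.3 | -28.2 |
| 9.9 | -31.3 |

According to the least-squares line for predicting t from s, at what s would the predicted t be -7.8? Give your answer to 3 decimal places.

n = 8, Σx = 39.3, Σy = -102.7, Σxy = -836.35, Σx² = 280.45
Sxx = Σx² − (Σx)²/n = 280.45 − 193.06125 = 87.38875
Sxy = Σxy − (Σx)(Σy)/n = -836.35 − (-504.51375) = -331.83625
b = Sxy/Sxx = -331.83625/87.38875 = -3.797242
a = ȳ − b·x̄ = -12.8375 − (-3.797242)·4.9125 = 5.816452
Set a + b·x = -7.8: x = (-7.8 − 5.816452) / (-3.797242) = 3.585879

3.586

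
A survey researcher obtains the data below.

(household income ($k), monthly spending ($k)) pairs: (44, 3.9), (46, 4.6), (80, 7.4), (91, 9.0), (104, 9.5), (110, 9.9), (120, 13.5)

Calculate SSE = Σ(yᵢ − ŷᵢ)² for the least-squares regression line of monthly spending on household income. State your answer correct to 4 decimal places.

4.3038

n = 7, Σx = 595, Σy = 57.8, Σxy = 5491.2, Σx² = 56049, Σy² = 542.64
Sxx = Σx² − (Σx)²/n = 56049 − 50575 = 5474
Sxy = Σxy − (Σx)(Σy)/n = 5491.2 − 4913 = 578.2
Syy = Σy² − (Σy)²/n = 542.64 − 477.262857 = 65.377143
b = Sxy/Sxx = 578.2/5474 = 0.105627
SSE = Syy − b·Sxy = 65.377143 − 0.105627·578.2 = 4.303844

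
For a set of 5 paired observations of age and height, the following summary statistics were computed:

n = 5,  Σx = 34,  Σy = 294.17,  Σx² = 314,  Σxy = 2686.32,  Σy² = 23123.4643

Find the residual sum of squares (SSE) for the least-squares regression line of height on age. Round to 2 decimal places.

Sxx = Σx² − (Σx)²/n = 314 − 231.2 = 82.8
Sxy = Σxy − (Σx)(Σy)/n = 2686.32 − 2000.356 = 685.964
Syy = Σy² − (Σy)²/n = 23123.4643 − 17307.19778 = 5816.26652
b = Sxy/Sxx = 685.964/82.8 = 8.284589
SSE = Syy − b·Sxy = 5816.26652 − 8.284589·685.964 = 133.336456

133.34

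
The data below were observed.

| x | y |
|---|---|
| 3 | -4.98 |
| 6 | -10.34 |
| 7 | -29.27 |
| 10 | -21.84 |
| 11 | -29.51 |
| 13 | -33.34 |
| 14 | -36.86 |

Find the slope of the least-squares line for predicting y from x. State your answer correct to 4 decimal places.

n = 7, Σx = 64, Σy = -166.14, Σxy = -1774.34, Σx² = 680
Sxx = Σx² − (Σx)²/n = 680 − 585.142857 = 94.857143
Sxy = Σxy − (Σx)(Σy)/n = -1774.34 − (-1518.994286) = -255.345714
b = Sxy/Sxx = -255.345714/94.857143 = -2.691898

-2.6919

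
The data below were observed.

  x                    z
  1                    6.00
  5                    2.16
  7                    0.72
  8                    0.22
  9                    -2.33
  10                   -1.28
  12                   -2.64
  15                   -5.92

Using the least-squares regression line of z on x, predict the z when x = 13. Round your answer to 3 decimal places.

n = 8, Σx = 67, Σy = -3.07, Σxy = -130.65, Σx² = 689
Sxx = Σx² − (Σx)²/n = 689 − 561.125 = 127.875
Sxy = Σxy − (Σx)(Σy)/n = -130.65 − (-25.71125) = -104.93875
b = Sxy/Sxx = -104.93875/127.875 = -0.820635
a = ȳ − b·x̄ = -0.38375 − (-0.820635)·8.375 = 6.489071
ŷ(13) = a + b·13 = 6.489071 + (-0.820635)·13 = -4.179189

-4.179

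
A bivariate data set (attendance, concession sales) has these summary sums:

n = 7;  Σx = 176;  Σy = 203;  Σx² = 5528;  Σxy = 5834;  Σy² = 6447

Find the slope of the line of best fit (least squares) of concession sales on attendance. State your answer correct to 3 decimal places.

Sxx = Σx² − (Σx)²/n = 5528 − 4425.142857 = 1102.857143
Sxy = Σxy − (Σx)(Σy)/n = 5834 − 5104 = 730
b = Sxy/Sxx = 730/1102.857143 = 0.661917

0.662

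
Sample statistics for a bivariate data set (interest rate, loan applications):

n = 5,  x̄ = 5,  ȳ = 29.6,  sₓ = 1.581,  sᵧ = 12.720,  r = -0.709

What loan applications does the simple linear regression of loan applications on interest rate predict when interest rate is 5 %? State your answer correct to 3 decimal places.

29.600

b = r · sᵧ/sₓ = -0.709 · 12.72/1.581 = -5.704288
a = ȳ − b·x̄ = 29.6 − (-5.704288)·5 = 58.121442
ŷ(5) = a + b·5 = 58.121442 + (-5.704288)·5 = 29.6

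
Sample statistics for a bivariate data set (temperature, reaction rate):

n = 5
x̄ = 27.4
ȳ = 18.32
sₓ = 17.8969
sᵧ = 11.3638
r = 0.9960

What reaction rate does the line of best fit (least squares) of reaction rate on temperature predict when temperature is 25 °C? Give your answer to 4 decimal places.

b = r · sᵧ/sₓ = 0.996 · 11.3638/17.8969 = 0.632419
a = ȳ − b·x̄ = 18.32 − 0.632419·27.4 = 0.991711
ŷ(25) = a + b·25 = 0.991711 + 0.632419·25 = 16.802194

16.8022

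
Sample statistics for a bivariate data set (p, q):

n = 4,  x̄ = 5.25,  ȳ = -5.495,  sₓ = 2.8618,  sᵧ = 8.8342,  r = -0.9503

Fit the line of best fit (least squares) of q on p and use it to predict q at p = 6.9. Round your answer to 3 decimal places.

-10.335

b = r · sᵧ/sₓ = -0.9503 · 8.8342/2.8618 = -2.933517
a = ȳ − b·x̄ = -5.495 − (-2.933517)·5.25 = 9.905967
ŷ(6.9) = a + b·6.9 = 9.905967 + (-2.933517)·6.9 = -10.335304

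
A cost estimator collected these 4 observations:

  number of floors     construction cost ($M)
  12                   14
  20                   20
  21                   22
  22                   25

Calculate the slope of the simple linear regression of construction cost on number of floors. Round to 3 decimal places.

0.976

n = 4, Σx = 75, Σy = 81, Σxy = 1580, Σx² = 1469
Sxx = Σx² − (Σx)²/n = 1469 − 1406.25 = 62.75
Sxy = Σxy − (Σx)(Σy)/n = 1580 − 1518.75 = 61.25
b = Sxy/Sxx = 61.25/62.75 = 0.976096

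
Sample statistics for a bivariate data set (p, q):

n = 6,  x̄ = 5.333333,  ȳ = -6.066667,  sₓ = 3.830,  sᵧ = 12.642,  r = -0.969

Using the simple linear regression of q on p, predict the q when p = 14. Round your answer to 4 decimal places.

-33.7866

b = r · sᵧ/sₓ = -0.969 · 12.642/3.83 = -3.198459
a = ȳ − b·x̄ = -6.066667 − (-3.198459)·5.333333 = 10.991780
ŷ(14) = a + b·14 = 10.991780 + (-3.198459)·14 = -33.786646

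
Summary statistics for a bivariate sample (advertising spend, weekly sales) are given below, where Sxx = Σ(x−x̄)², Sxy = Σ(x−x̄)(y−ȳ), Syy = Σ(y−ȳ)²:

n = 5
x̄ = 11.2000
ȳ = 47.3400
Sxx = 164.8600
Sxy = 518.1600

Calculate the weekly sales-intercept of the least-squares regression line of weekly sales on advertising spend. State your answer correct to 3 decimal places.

12.138

b = Sxy/Sxx = 518.16/164.86 = 3.143030
a = ȳ − b·x̄ = 47.34 − 3.143030·11.2 = 12.138059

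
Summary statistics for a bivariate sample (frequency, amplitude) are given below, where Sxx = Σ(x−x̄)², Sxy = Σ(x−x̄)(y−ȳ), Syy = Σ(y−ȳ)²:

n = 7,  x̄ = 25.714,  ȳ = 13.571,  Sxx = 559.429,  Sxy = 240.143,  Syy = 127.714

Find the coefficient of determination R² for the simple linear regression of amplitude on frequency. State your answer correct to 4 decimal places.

R² = Sxy²/(Sxx·Syy) = (240.143)²/(559.429·127.714) = 0.807154

0.8072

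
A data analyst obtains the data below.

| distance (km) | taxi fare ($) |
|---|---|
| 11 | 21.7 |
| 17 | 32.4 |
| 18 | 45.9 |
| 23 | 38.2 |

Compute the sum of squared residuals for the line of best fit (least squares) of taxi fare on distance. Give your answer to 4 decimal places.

144.5069

n = 4, Σx = 69, Σy = 138.2, Σxy = 2494.3, Σx² = 1263, Σy² = 5086.7
Sxx = Σx² − (Σx)²/n = 1263 − 1190.25 = 72.75
Sxy = Σxy − (Σx)(Σy)/n = 2494.3 − 2383.95 = 110.35
Syy = Σy² − (Σy)²/n = 5086.7 − 4774.81 = 311.89
b = Sxy/Sxx = 110.35/72.75 = 1.516838
SSE = Syy − b·Sxy = 311.89 − 1.516838·110.35 = 144.506873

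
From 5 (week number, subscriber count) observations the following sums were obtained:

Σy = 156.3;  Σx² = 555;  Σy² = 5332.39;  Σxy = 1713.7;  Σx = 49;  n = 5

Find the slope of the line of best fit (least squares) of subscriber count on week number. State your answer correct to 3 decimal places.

2.433

Sxx = Σx² − (Σx)²/n = 555 − 480.2 = 74.8
Sxy = Σxy − (Σx)(Σy)/n = 1713.7 − 1531.74 = 181.96
b = Sxy/Sxx = 181.96/74.8 = 2.432620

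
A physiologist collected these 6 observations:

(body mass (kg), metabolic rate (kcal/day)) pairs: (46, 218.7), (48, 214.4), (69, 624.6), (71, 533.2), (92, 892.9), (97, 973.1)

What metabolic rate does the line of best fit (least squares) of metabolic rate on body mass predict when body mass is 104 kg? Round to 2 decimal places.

1079.09

n = 6, Σx = 423, Σy = 3456.9, Σxy = 277843.5, Σx² = 32095
Sxx = Σx² − (Σx)²/n = 32095 − 29821.5 = 2273.5
Sxy = Σxy − (Σx)(Σy)/n = 277843.5 − 243711.45 = 34132.05
b = Sxy/Sxx = 34132.05/2273.5 = 15.012998
a = ȳ − b·x̄ = 576.15 − 15.012998·70.5 = -482.266329
ŷ(104) = a + b·104 = -482.266329 + 15.012998·104 = 1079.085419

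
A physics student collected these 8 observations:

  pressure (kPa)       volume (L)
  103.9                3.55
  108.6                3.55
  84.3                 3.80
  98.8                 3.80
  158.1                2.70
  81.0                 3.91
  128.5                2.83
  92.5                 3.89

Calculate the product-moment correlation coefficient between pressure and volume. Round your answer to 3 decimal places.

-0.950

n = 8, Σx = 855.7, Σy = 28.03, Σxy = 2917.215, Σx² = 96082.21, Σy² = 99.8041
Sxx = Σx² − (Σx)²/n = 96082.21 − 91527.81125 = 4554.39875
Sxy = Σxy − (Σx)(Σy)/n = 2917.215 − 2998.158875 = -80.943875
Syy = Σy² − (Σy)²/n = 99.8041 − 98.210112 = 1.593987
r = Sxy/√(Sxx·Syy) = -80.943875/√(7259.654678) = -80.943875/85.203607 = -0.950005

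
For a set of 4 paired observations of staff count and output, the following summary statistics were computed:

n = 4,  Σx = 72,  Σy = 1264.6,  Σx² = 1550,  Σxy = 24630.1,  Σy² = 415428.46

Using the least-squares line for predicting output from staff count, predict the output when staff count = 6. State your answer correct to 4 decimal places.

227.9311

Sxx = Σx² − (Σx)²/n = 1550 − 1296 = 254
Sxy = Σxy − (Σx)(Σy)/n = 24630.1 − 22762.8 = 1867.3
b = Sxy/Sxx = 1867.3/254 = 7.351575
a = ȳ − b·x̄ = 316.15 − 7.351575·18 = 183.821654
ŷ(6) = a + b·6 = 183.821654 + 7.351575·6 = 227.931102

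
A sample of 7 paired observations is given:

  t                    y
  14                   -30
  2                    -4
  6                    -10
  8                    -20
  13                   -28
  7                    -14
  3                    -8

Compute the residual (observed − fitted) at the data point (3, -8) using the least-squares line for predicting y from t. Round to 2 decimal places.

n = 7, Σx = 53, Σy = -114, Σxy = -1134, Σx² = 527
Sxx = Σx² − (Σx)²/n = 527 − 401.285714 = 125.714286
Sxy = Σxy − (Σx)(Σy)/n = -1134 − (-863.142857) = -270.857143
b = Sxy/Sxx = -270.857143/125.714286 = -2.154545
a = ȳ − b·x̄ = -16.285714 − (-2.154545)·7.571429 = 0.027273
ŷ(3) = 0.027273 + (-2.154545)·3 = -6.436364
residual = y − ŷ = -8 − (-6.436364) = -1.563636

-1.56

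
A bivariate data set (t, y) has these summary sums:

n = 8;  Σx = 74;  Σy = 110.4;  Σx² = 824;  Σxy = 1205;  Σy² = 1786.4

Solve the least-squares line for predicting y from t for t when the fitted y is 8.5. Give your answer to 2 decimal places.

Sxx = Σx² − (Σx)²/n = 824 − 684.5 = 139.5
Sxy = Σxy − (Σx)(Σy)/n = 1205 − 1021.2 = 183.8
b = Sxy/Sxx = 183.8/139.5 = 1.317563
a = ȳ − b·x̄ = 13.8 − 1.317563·9.25 = 1.612545
Set a + b·x = 8.5: x = (8.5 − 1.612545) / 1.317563 = 5.227421

5.23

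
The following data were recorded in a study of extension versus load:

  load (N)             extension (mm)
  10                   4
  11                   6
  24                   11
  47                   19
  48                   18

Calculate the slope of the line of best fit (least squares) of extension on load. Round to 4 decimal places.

0.3619

n = 5, Σx = 140, Σy = 58, Σxy = 2127, Σx² = 5310
Sxx = Σx² − (Σx)²/n = 5310 − 3920 = 1390
Sxy = Σxy − (Σx)(Σy)/n = 2127 − 1624 = 503
b = Sxy/Sxx = 503/1390 = 0.361871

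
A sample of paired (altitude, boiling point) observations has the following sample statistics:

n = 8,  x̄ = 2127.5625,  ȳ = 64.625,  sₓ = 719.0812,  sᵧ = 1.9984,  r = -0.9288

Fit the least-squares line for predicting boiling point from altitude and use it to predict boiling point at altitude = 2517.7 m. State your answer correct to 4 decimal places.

b = r · sᵧ/sₓ = -0.9288 · 1.9984/719.0812 = -0.002581
a = ȳ − b·x̄ = 64.625 − (-0.002581)·2127.5625 = 70.116728
ŷ(2517.7) = a + b·2517.7 = 70.116728 + (-0.002581)·2517.7 = 63.617965

63.6180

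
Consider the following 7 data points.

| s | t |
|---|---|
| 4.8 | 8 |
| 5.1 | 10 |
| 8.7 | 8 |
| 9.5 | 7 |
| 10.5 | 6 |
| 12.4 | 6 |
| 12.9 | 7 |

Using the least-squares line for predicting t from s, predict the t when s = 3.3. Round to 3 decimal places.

9.445

n = 7, Σx = 63.9, Σy = 52, Σxy = 453.2, Σx² = 645.41
Sxx = Σx² − (Σx)²/n = 645.41 − 583.315714 = 62.094286
Sxy = Σxy − (Σx)(Σy)/n = 453.2 − 474.685714 = -21.485714
b = Sxy/Sxx = -21.485714/62.094286 = -0.346018
a = ȳ − b·x̄ = 7.428571 − (-0.346018)·9.128571 = 10.587218
ŷ(3.3) = a + b·3.3 = 10.587218 + (-0.346018)·3.3 = 9.445360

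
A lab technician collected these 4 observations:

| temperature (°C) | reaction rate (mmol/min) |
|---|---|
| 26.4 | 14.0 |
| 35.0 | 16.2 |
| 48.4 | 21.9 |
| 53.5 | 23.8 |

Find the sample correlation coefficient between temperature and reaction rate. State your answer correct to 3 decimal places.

n = 4, Σx = 163.3, Σy = 75.9, Σxy = 3269.86, Σx² = 7126.77, Σy² = 1504.49
Sxx = Σx² − (Σx)²/n = 7126.77 − 6666.7225 = 460.0475
Sxy = Σxy − (Σx)(Σy)/n = 3269.86 − 3098.6175 = 171.2425
Syy = Σy² − (Σy)²/n = 1504.49 − 1440.2025 = 64.2875
r = Sxy/√(Sxx·Syy) = 171.2425/√(29575.303656) = 171.2425/171.974718 = 0.995742

0.996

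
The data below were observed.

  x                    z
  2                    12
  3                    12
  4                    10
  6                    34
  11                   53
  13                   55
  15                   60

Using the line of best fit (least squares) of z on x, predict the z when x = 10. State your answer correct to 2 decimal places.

n = 7, Σx = 54, Σy = 236, Σxy = 2502, Σx² = 580
Sxx = Σx² − (Σx)²/n = 580 − 416.571429 = 163.428571
Sxy = Σxy − (Σx)(Σy)/n = 2502 − 1820.571429 = 681.428571
b = Sxy/Sxx = 681.428571/163.428571 = 4.169580
a = ȳ − b·x̄ = 33.714286 − 4.169580·7.714286 = 1.548951
ŷ(10) = a + b·10 = 1.548951 + 4.169580·10 = 43.244755

43.24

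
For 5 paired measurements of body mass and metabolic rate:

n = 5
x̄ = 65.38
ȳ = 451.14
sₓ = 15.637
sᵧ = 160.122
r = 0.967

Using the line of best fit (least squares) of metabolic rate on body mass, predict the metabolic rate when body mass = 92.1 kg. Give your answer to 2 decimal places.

b = r · sᵧ/sₓ = 0.967 · 160.122/15.637 = 9.902026
a = ȳ − b·x̄ = 451.14 − 9.902026·65.38 = -196.254432
ŷ(92.1) = a + b·92.1 = -196.254432 + 9.902026·92.1 = 715.722124

715.72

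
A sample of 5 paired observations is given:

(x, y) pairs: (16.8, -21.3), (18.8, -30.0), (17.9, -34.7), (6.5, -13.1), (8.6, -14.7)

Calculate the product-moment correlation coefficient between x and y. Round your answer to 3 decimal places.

n = 5, Σx = 68.6, Σy = -113.8, Σxy = -1754.54, Σx² = 1072.3, Σy² = 2945.48
Sxx = Σx² − (Σx)²/n = 1072.3 − 941.192 = 131.108
Sxy = Σxy − (Σx)(Σy)/n = -1754.54 − (-1561.336) = -193.204
Syy = Σy² − (Σy)²/n = 2945.48 − 2590.088 = 355.392
r = Sxy/√(Sxx·Syy) = -193.204/√(46594.734336) = -193.204/215.858135 = -0.895051

-0.895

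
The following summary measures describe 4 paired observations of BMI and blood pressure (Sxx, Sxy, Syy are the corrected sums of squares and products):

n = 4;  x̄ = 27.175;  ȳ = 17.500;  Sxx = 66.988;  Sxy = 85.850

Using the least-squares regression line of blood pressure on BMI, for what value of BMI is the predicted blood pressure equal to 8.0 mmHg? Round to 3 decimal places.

b = Sxy/Sxx = 85.85/66.988 = 1.281573
a = ȳ − b·x̄ = 17.5 − 1.281573·27.175 = -17.326741
Set a + b·x = 8.0: x = (8.0 − (-17.326741)) / 1.281573 = 19.762234

19.762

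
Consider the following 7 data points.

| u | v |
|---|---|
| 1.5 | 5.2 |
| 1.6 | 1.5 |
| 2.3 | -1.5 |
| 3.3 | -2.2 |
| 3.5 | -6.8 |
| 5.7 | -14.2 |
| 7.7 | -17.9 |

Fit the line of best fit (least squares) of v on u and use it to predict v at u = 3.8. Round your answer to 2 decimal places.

n = 7, Σx = 25.6, Σy = -35.9, Σxy = -243.08, Σx² = 125.02
Sxx = Σx² − (Σx)²/n = 125.02 − 93.622857 = 31.397143
Sxy = Σxy − (Σx)(Σy)/n = -243.08 − (-131.291429) = -111.788571
b = Sxy/Sxx = -111.788571/31.397143 = -3.560470
a = ȳ − b·x̄ = -5.128571 − (-3.560470)·3.657143 = 7.892574
ŷ(3.8) = a + b·3.8 = 7.892574 + (-3.560470)·3.8 = -5.637210

-5.64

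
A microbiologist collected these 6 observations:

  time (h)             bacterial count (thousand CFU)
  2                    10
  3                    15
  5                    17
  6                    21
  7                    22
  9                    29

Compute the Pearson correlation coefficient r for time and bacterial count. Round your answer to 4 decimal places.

0.9827

n = 6, Σx = 32, Σy = 114, Σxy = 691, Σx² = 204, Σy² = 2380
Sxx = Σx² − (Σx)²/n = 204 − 170.666667 = 33.333333
Sxy = Σxy − (Σx)(Σy)/n = 691 − 608 = 83
Syy = Σy² − (Σy)²/n = 2380 − 2166 = 214
r = Sxy/√(Sxx·Syy) = 83/√(7133.333333) = 83/84.459063 = 0.982725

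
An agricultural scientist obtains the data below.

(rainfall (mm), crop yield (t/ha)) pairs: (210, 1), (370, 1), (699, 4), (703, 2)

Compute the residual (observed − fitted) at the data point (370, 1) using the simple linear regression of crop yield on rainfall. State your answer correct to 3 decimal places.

n = 4, Σx = 1982, Σy = 8, Σxy = 4782, Σx² = 1163810
Sxx = Σx² − (Σx)²/n = 1163810 − 982081 = 181729
Sxy = Σxy − (Σx)(Σy)/n = 4782 − 3964 = 818
b = Sxy/Sxx = 818/181729 = 0.004501
a = ȳ − b·x̄ = 2 − 0.004501·495.5 = -0.230348
ŷ(370) = -0.230348 + 0.004501·370 = 1.435098
residual = y − ŷ = 1 − 1.435098 = -0.435098

-0.435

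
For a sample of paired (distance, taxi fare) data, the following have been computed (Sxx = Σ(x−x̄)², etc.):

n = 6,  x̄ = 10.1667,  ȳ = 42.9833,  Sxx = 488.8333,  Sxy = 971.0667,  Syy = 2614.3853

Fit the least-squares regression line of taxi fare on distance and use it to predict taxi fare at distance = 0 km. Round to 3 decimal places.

b = Sxy/Sxx = 971.0667/488.8333 = 1.986499
a = ȳ − b·x̄ = 42.9833 − 1.986499·10.1667 = 22.787164
ŷ(0) = a + b·0 = 22.787164 + 1.986499·0 = 22.787164

22.787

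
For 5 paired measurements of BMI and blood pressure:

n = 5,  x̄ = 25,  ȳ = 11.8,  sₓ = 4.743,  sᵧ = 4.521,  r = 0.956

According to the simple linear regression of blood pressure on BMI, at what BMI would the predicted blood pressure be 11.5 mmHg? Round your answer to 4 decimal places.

24.6708

b = r · sᵧ/sₓ = 0.956 · 4.521/4.743 = 0.911254
a = ȳ − b·x̄ = 11.8 − 0.911254·25 = -10.981341
Set a + b·x = 11.5: x = (11.5 − (-10.981341)) / 0.911254 = 24.670783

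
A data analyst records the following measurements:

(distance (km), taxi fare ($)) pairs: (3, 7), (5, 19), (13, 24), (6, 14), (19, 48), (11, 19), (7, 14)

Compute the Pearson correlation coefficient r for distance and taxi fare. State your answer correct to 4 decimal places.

n = 7, Σx = 64, Σy = 145, Σxy = 1731, Σx² = 770, Σy² = 4043
Sxx = Σx² − (Σx)²/n = 770 − 585.142857 = 184.857143
Sxy = Σxy − (Σx)(Σy)/n = 1731 − 1325.714286 = 405.285714
Syy = Σy² − (Σy)²/n = 4043 − 3003.571429 = 1039.428571
r = Sxy/√(Sxx·Syy) = 405.285714/√(192145.795918) = 405.285714/438.344381 = 0.924583

0.9246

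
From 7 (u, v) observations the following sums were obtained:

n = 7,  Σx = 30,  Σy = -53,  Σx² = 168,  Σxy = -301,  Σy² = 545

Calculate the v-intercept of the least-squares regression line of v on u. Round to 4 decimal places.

0.4565

Sxx = Σx² − (Σx)²/n = 168 − 128.571429 = 39.428571
Sxy = Σxy − (Σx)(Σy)/n = -301 − (-227.142857) = -73.857143
b = Sxy/Sxx = -73.857143/39.428571 = -1.873188
a = ȳ − b·x̄ = -7.571429 − (-1.873188)·4.285714 = 0.456522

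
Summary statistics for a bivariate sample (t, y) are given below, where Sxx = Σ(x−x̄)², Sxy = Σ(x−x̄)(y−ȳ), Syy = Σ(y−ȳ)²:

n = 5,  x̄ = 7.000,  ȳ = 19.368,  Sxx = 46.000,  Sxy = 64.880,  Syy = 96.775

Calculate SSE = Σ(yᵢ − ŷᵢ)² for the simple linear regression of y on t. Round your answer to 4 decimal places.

b = Sxy/Sxx = 64.88/46 = 1.410435
SSE = Syy − b·Sxy = 96.775 − 1.410435·64.88 = 5.265991

5.2660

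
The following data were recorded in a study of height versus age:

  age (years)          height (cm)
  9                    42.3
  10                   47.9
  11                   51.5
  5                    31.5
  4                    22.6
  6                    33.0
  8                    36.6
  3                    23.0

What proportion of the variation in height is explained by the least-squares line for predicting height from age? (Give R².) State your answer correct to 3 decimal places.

n = 8, Σx = 56, Σy = 288.4, Σxy = 2233.9, Σx² = 452, Σy² = 11196.52
Sxx = Σx² − (Σx)²/n = 452 − 392 = 60
Sxy = Σxy − (Σx)(Σy)/n = 2233.9 − 2018.8 = 215.1
Syy = Σy² − (Σy)²/n = 11196.52 − 10396.82 = 799.7
R² = Sxy²/(Sxx·Syy) = (215.1)²/(60·799.7) = 0.964278

0.964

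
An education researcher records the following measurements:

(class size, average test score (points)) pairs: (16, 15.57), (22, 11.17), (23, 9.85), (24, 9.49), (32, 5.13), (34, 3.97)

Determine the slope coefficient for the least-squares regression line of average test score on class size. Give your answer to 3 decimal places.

-0.624

n = 6, Σx = 151, Σy = 55.18, Σxy = 1248.31, Σx² = 4025
Sxx = Σx² − (Σx)²/n = 4025 − 3800.166667 = 224.833333
Sxy = Σxy − (Σx)(Σy)/n = 1248.31 − 1388.696667 = -140.386667
b = Sxy/Sxx = -140.386667/224.833333 = -0.624403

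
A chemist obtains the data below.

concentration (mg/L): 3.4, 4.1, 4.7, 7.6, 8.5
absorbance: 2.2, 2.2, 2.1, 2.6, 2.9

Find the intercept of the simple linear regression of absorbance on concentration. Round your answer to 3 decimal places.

1.602

n = 5, Σx = 28.3, Σy = 12, Σxy = 70.78, Σx² = 180.47
Sxx = Σx² − (Σx)²/n = 180.47 − 160.178 = 20.292
Sxy = Σxy − (Σx)(Σy)/n = 70.78 − 67.92 = 2.86
b = Sxy/Sxx = 2.86/20.292 = 0.140942
a = ȳ − b·x̄ = 2.4 − 0.140942·5.66 = 1.602267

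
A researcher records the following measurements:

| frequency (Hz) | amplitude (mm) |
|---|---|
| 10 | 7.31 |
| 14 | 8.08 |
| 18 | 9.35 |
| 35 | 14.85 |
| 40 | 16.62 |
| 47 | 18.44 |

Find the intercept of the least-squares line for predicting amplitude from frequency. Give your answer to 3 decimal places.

3.917

n = 6, Σx = 164, Σy = 74.65, Σxy = 2405.75, Σx² = 5654
Sxx = Σx² − (Σx)²/n = 5654 − 4482.666667 = 1171.333333
Sxy = Σxy − (Σx)(Σy)/n = 2405.75 − 2040.433333 = 365.316667
b = Sxy/Sxx = 365.316667/1171.333333 = 0.311881
a = ȳ − b·x̄ = 12.441667 − 0.311881·27.333333 = 3.916918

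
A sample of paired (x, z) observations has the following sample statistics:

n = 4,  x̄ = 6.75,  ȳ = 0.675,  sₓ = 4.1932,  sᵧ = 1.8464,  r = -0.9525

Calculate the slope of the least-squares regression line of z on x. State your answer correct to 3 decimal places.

b = r · sᵧ/sₓ = -0.9525 · 1.8464/4.1932 = -0.419416

-0.419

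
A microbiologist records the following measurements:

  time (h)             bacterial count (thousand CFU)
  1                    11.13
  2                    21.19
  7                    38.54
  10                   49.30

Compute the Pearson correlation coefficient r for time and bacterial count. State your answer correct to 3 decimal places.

n = 4, Σx = 20, Σy = 120.16, Σxy = 816.29, Σx² = 154, Σy² = 4488.7146
Sxx = Σx² − (Σx)²/n = 154 − 100 = 54
Sxy = Σxy − (Σx)(Σy)/n = 816.29 − 600.8 = 215.49
Syy = Σy² − (Σy)²/n = 4488.7146 − 3609.6064 = 879.1082
r = Sxy/√(Sxx·Syy) = 215.49/√(47471.8428) = 215.49/217.880341 = 0.989029

0.989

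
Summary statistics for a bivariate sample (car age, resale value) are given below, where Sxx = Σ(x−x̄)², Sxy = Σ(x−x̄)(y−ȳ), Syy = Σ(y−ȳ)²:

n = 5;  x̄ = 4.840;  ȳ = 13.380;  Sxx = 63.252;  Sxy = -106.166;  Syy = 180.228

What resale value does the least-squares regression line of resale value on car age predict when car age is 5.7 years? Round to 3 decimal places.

b = Sxy/Sxx = -106.166/63.252 = -1.678461
a = ȳ − b·x̄ = 13.38 − (-1.678461)·4.84 = 21.503750
ŷ(5.7) = a + b·5.7 = 21.503750 + (-1.678461)·5.7 = 11.936524

11.937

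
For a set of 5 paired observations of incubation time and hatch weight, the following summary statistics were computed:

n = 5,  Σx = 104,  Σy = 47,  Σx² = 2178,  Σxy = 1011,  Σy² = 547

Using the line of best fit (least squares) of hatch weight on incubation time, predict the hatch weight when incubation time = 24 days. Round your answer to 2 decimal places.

Sxx = Σx² − (Σx)²/n = 2178 − 2163.2 = 14.8
Sxy = Σxy − (Σx)(Σy)/n = 1011 − 977.6 = 33.4
b = Sxy/Sxx = 33.4/14.8 = 2.256757
a = ȳ − b·x̄ = 9.4 − 2.256757·20.8 = -37.540541
ŷ(24) = a + b·24 = -37.540541 + 2.256757·24 = 16.621622

16.62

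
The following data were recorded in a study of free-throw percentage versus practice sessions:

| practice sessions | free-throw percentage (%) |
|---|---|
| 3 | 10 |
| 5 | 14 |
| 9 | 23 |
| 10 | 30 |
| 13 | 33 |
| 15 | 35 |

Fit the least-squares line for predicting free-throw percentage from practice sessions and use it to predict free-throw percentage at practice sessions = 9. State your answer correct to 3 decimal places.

23.798

n = 6, Σx = 55, Σy = 145, Σxy = 1561, Σx² = 609
Sxx = Σx² − (Σx)²/n = 609 − 504.166667 = 104.833333
Sxy = Σxy − (Σx)(Σy)/n = 1561 − 1329.166667 = 231.833333
b = Sxy/Sxx = 231.833333/104.833333 = 2.211447
a = ȳ − b·x̄ = 24.166667 − 2.211447·9.166667 = 3.895072
ŷ(9) = a + b·9 = 3.895072 + 2.211447·9 = 23.798092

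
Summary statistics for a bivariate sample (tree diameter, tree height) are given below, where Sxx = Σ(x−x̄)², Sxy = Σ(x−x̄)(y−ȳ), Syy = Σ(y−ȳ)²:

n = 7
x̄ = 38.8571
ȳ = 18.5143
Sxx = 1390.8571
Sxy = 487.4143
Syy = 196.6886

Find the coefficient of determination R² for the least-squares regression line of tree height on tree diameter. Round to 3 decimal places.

0.868

R² = Sxy²/(Sxx·Syy) = (487.4143)²/(1390.8571·196.6886) = 0.868430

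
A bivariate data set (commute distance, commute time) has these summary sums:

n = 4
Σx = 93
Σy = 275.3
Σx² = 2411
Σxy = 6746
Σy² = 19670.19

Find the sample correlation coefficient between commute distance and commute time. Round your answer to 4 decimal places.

0.8144

Sxx = Σx² − (Σx)²/n = 2411 − 2162.25 = 248.75
Sxy = Σxy − (Σx)(Σy)/n = 6746 − 6400.725 = 345.275
Syy = Σy² − (Σy)²/n = 19670.19 − 18947.5225 = 722.6675
r = Sxy/√(Sxx·Syy) = 345.275/√(179763.540625) = 345.275/423.985307 = 0.814356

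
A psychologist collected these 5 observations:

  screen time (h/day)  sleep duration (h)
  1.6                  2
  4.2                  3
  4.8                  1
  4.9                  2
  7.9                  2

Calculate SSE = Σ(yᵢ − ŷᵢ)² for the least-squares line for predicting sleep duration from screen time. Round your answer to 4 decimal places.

n = 5, Σx = 23.4, Σy = 10, Σxy = 46.2, Σx² = 129.66, Σy² = 22
Sxx = Σx² − (Σx)²/n = 129.66 − 109.512 = 20.148
Sxy = Σxy − (Σx)(Σy)/n = 46.2 − 46.8 = -0.6
Syy = Σy² − (Σy)²/n = 22 − 20 = 2
b = Sxy/Sxx = -0.6/20.148 = -0.029780
SSE = Syy − b·Sxy = 2 − (-0.029780)·(-0.6) = 1.982132

1.9821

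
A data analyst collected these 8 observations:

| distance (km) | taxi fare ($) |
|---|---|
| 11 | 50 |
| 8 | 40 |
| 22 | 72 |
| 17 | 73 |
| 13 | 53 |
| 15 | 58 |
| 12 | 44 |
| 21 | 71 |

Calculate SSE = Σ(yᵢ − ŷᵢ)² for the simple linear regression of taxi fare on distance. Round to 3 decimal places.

162.704

n = 8, Σx = 119, Σy = 461, Σxy = 7273, Σx² = 1937, Σy² = 27763
Sxx = Σx² − (Σx)²/n = 1937 − 1770.125 = 166.875
Sxy = Σxy − (Σx)(Σy)/n = 7273 − 6857.375 = 415.625
Syy = Σy² − (Σy)²/n = 27763 − 26565.125 = 1197.875
b = Sxy/Sxx = 415.625/166.875 = 2.490637
SSE = Syy − b·Sxy = 1197.875 − 2.490637·415.625 = 162.704120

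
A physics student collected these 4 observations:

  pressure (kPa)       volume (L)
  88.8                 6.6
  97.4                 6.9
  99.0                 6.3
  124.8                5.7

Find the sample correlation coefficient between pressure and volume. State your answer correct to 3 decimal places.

n = 4, Σx = 410, Σy = 25.5, Σxy = 2593.2, Σx² = 42748.24, Σy² = 163.35
Sxx = Σx² − (Σx)²/n = 42748.24 − 42025 = 723.24
Sxy = Σxy − (Σx)(Σy)/n = 2593.2 − 2613.75 = -20.55
Syy = Σy² − (Σy)²/n = 163.35 − 162.5625 = 0.7875
r = Sxy/√(Sxx·Syy) = -20.55/√(569.5515) = -20.55/23.865278 = -0.861084

-0.861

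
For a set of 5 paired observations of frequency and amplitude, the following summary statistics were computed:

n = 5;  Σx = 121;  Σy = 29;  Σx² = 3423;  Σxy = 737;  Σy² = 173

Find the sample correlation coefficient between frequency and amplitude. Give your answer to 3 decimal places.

0.722

Sxx = Σx² − (Σx)²/n = 3423 − 2928.2 = 494.8
Sxy = Σxy − (Σx)(Σy)/n = 737 − 701.8 = 35.2
Syy = Σy² − (Σy)²/n = 173 − 168.2 = 4.8
r = Sxy/√(Sxx·Syy) = 35.2/√(2375.04) = 35.2/48.734382 = 0.722283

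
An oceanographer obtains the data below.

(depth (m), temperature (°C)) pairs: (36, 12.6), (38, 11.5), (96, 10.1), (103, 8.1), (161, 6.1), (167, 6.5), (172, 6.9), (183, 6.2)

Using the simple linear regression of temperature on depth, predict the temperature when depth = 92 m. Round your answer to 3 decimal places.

9.637

n = 8, Σx = 956, Σy = 68, Σxy = 7083.5, Σx² = 139448
Sxx = Σx² − (Σx)²/n = 139448 − 114242 = 25206
Sxy = Σxy − (Σx)(Σy)/n = 7083.5 − 8126 = -1042.5
b = Sxy/Sxx = -1042.5/25206 = -0.041359
a = ȳ − b·x̄ = 8.5 − (-0.041359)·119.5 = 13.442424
ŷ(92) = a + b·92 = 13.442424 + (-0.041359)·92 = 9.637378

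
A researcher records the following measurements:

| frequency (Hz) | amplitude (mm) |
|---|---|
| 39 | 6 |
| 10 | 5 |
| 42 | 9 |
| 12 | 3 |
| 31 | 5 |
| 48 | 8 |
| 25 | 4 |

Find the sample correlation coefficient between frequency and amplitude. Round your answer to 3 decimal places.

n = 7, Σx = 207, Σy = 40, Σxy = 1337, Σx² = 7419, Σy² = 256
Sxx = Σx² − (Σx)²/n = 7419 − 6121.285714 = 1297.714286
Sxy = Σxy − (Σx)(Σy)/n = 1337 − 1182.857143 = 154.142857
Syy = Σy² − (Σy)²/n = 256 − 228.571429 = 27.428571
r = Sxy/√(Sxx·Syy) = 154.142857/√(35594.448980) = 154.142857/188.664912 = 0.817019

0.817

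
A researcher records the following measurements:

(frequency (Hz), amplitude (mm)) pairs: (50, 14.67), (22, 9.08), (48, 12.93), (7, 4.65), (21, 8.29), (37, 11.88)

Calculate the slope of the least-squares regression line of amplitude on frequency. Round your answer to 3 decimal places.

0.211

n = 6, Σx = 185, Σy = 61.5, Σxy = 2200.1, Σx² = 7147
Sxx = Σx² − (Σx)²/n = 7147 − 5704.166667 = 1442.833333
Sxy = Σxy − (Σx)(Σy)/n = 2200.1 − 1896.25 = 303.85
b = Sxy/Sxx = 303.85/1442.833333 = 0.210593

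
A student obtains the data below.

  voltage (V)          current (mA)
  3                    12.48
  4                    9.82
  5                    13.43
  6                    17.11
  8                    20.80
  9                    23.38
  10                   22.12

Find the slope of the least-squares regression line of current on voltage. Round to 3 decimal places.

1.885

n = 7, Σx = 45, Σy = 119.14, Σxy = 844.55, Σx² = 331
Sxx = Σx² − (Σx)²/n = 331 − 289.285714 = 41.714286
Sxy = Σxy − (Σx)(Σy)/n = 844.55 − 765.9 = 78.65
b = Sxy/Sxx = 78.65/41.714286 = 1.885445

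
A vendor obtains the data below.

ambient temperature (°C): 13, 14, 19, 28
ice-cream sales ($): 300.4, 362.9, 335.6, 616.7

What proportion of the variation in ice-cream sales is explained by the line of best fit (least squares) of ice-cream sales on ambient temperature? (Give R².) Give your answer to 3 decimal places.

n = 4, Σx = 74, Σy = 1615.6, Σxy = 32629.8, Σx² = 1510, Σy² = 714882.82
Sxx = Σx² − (Σx)²/n = 1510 − 1369 = 141
Sxy = Σxy − (Σx)(Σy)/n = 32629.8 − 29888.6 = 2741.2
Syy = Σy² − (Σy)²/n = 714882.82 − 652540.84 = 62341.98
R² = Sxy²/(Sxx·Syy) = (2741.2)²/(141·62341.98) = 0.854834

0.855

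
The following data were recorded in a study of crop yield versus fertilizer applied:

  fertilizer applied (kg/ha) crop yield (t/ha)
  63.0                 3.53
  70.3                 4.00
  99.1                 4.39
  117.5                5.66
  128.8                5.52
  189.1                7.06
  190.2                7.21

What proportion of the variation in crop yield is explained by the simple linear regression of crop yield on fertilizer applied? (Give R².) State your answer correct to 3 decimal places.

0.972

n = 7, Σx = 858, Σy = 37.37, Σxy = 5021.053, Σx² = 121062.44, Σy² = 212.0667
Sxx = Σx² − (Σx)²/n = 121062.44 − 105166.285714 = 15896.154286
Sxy = Σxy − (Σx)(Σy)/n = 5021.053 − 4580.494286 = 440.558714
Syy = Σy² − (Σy)²/n = 212.0667 − 199.502414 = 12.564286
R² = Sxy²/(Sxx·Syy) = (440.558714)²/(15896.154286·12.564286) = 0.971802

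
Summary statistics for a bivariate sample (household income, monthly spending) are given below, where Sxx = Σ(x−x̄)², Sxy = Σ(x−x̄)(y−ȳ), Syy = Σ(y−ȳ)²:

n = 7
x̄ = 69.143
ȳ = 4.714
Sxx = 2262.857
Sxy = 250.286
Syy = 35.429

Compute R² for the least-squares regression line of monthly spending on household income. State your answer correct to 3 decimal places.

0.781

R² = Sxy²/(Sxx·Syy) = (250.286)²/(2262.857·35.429) = 0.781371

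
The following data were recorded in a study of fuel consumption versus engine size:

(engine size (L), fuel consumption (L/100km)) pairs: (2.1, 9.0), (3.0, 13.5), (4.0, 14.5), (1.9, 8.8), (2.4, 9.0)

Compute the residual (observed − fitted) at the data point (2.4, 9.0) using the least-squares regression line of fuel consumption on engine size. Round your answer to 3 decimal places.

n = 5, Σx = 13.4, Σy = 54.8, Σxy = 155.72, Σx² = 38.78
Sxx = Σx² − (Σx)²/n = 38.78 − 35.912 = 2.868
Sxy = Σxy − (Σx)(Σy)/n = 155.72 − 146.864 = 8.856
b = Sxy/Sxx = 8.856/2.868 = 3.087866
a = ȳ − b·x̄ = 10.96 − 3.087866·2.68 = 2.684519
ŷ(2.4) = 2.684519 + 3.087866·2.4 = 10.095397
residual = y − ŷ = 9.0 − 10.095397 = -1.095397

-1.095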